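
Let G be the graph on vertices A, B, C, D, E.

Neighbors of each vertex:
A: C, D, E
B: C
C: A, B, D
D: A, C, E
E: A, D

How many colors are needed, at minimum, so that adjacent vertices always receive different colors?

3

A, C, D are mutually adjacent, so at least 3 colors are needed.
One proper 3-coloring: A=green, B=blue, C=red, D=blue, E=red. No two adjacent vertices share a color.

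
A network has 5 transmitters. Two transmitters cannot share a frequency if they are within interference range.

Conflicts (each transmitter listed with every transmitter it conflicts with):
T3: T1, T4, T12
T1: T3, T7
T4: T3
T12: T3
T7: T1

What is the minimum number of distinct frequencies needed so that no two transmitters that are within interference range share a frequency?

T3 and T4 conflict, so at least 2 frequencies are needed.
2 frequencies suffice: T3=1, T1=2, T4=2, T12=2, T7=1. Every pair that conflicts lands in different frequencies.

2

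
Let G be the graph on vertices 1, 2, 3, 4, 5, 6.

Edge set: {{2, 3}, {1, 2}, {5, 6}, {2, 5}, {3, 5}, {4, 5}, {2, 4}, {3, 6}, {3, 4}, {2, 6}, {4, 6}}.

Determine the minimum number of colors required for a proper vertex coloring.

5

2, 3, 4, 5, 6 form a clique, so at least 5 colors are needed.
One proper 5-coloring: 1=b, 2=a, 3=b, 4=e, 5=d, 6=c. Every edge joins two different colors.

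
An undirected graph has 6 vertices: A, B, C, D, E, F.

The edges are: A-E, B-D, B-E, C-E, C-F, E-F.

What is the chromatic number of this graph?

C, E, F form a triangle, so at least 3 colors are needed.
A valid assignment using 3 colors: A=2, B=2, C=3, D=1, E=1, F=2. No two adjacent vertices share a color.

3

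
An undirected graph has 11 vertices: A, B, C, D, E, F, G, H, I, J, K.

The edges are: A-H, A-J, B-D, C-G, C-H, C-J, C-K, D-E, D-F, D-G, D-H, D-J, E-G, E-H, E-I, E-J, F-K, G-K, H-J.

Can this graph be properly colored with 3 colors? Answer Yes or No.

D, E, H, J are pairwise adjacent (a clique of size 4), so at least 4 colors are needed.
So 3 colors are not enough.

No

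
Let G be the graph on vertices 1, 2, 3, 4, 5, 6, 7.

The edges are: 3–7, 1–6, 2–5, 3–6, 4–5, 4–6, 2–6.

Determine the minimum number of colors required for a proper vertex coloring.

2

3 and 7 are adjacent, so at least 2 colors are needed.
2 colors suffice: 1=blue, 2=blue, 3=blue, 4=blue, 5=red, 6=red, 7=red. No two adjacent vertices share a color.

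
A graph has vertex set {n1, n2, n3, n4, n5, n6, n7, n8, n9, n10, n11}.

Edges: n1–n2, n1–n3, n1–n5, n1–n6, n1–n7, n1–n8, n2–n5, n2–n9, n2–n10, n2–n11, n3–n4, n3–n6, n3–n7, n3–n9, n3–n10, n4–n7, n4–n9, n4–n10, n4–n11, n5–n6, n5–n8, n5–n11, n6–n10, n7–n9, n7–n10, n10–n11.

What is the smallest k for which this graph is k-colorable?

n3, n4, n7, n10 are pairwise adjacent (a clique of size 4), so at least 4 colors are needed.
A valid assignment using 4 colors: n1=1, n2=2, n3=2, n4=4, n5=4, n6=3, n7=3, n8=2, n9=1, n10=1, n11=3. Every edge joins two different colors.

4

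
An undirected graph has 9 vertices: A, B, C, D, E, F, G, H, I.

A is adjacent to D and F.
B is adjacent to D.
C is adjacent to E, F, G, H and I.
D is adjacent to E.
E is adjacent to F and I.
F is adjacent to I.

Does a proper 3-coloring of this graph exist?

C, E, F, I are pairwise adjacent (a clique of size 4), so at least 4 colors are needed.
So 3 colors are not enough.

No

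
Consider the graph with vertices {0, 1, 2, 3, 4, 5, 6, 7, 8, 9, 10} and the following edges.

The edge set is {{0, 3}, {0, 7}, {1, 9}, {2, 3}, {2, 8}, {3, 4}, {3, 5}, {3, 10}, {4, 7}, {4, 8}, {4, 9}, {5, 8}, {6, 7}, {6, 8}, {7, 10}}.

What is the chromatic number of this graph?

2

3 and 4 are adjacent, so at least 2 colors are needed.
2 colors suffice: color red → {3, 7, 8, 9}; color blue → {0, 1, 2, 4, 5, 6, 10}. No two adjacent vertices share a color.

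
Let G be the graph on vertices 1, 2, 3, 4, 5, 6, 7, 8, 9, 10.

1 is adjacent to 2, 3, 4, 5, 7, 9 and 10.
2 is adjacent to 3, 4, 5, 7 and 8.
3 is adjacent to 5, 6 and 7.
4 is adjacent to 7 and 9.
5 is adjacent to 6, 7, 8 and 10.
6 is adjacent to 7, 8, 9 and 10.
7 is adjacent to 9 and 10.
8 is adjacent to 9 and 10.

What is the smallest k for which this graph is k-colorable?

5

1, 2, 3, 5, 7 are pairwise adjacent (a clique of size 5), so at least 5 colors are needed.
5 colors suffice: color a → {7, 8}; color b → {5, 9}; color c → {1, 6}; color d → {2, 10}; color e → {3, 4}. Every edge joins two different colors.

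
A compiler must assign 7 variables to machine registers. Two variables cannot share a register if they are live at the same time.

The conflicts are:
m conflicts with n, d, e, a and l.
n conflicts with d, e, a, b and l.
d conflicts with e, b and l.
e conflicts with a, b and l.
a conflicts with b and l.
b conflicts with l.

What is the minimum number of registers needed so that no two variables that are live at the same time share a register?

n, d, e, b, l are mutually in conflict, so at least 5 registers are needed.
A valid assignment using 5 registers: m=5, n=1, d=4, e=3, a=4, b=5, l=2. No two conflicting variables share a register.

5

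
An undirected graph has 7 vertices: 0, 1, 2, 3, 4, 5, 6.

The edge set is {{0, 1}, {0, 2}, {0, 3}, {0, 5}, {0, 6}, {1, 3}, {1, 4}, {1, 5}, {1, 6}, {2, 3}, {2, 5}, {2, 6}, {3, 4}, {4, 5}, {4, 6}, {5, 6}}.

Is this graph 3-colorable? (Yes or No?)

No

1, 4, 5, 6 are mutually adjacent (a clique of size 4), so at least 4 colors are needed.
So 3 colors are not enough.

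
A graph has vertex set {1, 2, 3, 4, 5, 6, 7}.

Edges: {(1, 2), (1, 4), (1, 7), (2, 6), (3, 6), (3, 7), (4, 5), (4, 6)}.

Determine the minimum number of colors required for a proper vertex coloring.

3

The cycle 6-2-1-7-3-6 has odd length 5, so it cannot be 2-colored; at least 3 colors are needed.
3 colors suffice: color red → {1, 5, 6}; color blue → {2, 4, 7}; color green → {3}. No two adjacent vertices share a color.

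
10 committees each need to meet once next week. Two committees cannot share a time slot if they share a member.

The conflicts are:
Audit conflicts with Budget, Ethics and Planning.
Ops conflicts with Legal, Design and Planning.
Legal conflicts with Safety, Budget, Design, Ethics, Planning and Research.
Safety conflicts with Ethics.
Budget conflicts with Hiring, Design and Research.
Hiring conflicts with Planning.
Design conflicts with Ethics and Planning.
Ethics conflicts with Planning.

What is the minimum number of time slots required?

Legal, Design, Ethics, Planning pairwise conflict, so at least 4 time slots are needed.
4 time slots suffice: time slot 1 → {Audit, Legal, Hiring}; time slot 2 → {Safety, Budget, Planning}; time slot 3 → {Ops, Ethics, Research}; time slot 4 → {Design}. No two conflicting committees share a time slot.

4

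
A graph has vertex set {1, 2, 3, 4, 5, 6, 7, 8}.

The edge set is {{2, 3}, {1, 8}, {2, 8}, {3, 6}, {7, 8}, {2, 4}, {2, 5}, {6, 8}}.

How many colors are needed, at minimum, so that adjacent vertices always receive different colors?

2

2 and 4 are adjacent, so at least 2 colors are needed.
A valid assignment using 2 colors: 1=blue, 2=blue, 3=red, 4=red, 5=red, 6=blue, 7=blue, 8=red. Every edge joins two different colors.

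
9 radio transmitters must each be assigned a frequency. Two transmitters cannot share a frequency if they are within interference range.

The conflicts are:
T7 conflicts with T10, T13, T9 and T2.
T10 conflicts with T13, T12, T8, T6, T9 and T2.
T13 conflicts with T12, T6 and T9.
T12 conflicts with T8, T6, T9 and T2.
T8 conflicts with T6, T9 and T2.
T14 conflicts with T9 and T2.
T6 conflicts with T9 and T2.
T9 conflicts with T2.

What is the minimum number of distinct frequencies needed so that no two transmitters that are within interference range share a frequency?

T10, T12, T8, T6, T9, T2 are mutually in conflict, so at least 6 frequencies are needed.
A valid assignment using 6 frequencies: T7=4, T10=2, T13=3, T12=4, T8=6, T14=2, T6=5, T9=1, T2=3. Each listed conflict is separated.

6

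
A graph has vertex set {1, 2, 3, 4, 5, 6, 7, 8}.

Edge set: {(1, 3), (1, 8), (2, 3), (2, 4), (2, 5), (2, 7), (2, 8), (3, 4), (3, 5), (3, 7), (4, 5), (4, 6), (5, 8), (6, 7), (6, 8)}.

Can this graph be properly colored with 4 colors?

The chromatic number is 4. 2, 3, 4, 5 are mutually adjacent (a clique of size 4), so at least 4 colors are needed.
4 colors suffice: color red → {1, 2, 6}; color blue → {3, 8}; color green → {4, 7}; color yellow → {5}.
That is already a proper 4-coloring.

Yes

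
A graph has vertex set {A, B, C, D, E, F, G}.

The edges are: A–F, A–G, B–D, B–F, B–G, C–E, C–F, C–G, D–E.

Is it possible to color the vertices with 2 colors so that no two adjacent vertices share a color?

The cycle G-C-E-D-B-G has odd length 5, so it cannot be 2-colored; at least 3 colors are needed.
So 2 colors are not enough.

No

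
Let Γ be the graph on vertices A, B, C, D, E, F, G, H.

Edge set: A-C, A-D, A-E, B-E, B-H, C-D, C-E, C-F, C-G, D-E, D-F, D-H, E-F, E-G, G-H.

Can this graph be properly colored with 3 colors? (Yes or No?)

C, D, E, F are mutually adjacent (a clique of size 4), so at least 4 colors are needed.
So 3 colors are not enough.

No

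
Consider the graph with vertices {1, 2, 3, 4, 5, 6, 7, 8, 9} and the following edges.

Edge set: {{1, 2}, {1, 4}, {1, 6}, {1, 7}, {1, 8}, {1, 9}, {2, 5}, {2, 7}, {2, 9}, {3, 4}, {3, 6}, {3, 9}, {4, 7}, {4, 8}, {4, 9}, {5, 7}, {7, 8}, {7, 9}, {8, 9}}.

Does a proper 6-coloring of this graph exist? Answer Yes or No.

Yes

The chromatic number is 5. 1, 4, 7, 8, 9 form a clique, so at least 5 colors are needed.
5 colors suffice: color a → {1, 3, 5}; color b → {6, 7}; color c → {9}; color d → {2, 4}; color e → {8}.
Since 6 ≥ 5, a proper 6-coloring certainly exists.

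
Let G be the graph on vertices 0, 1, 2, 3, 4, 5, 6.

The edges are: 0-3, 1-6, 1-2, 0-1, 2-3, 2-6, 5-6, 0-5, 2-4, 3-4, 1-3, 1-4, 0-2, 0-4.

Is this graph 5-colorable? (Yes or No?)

The chromatic number is 5. 0, 1, 2, 3, 4 are pairwise adjacent (a clique of size 5), so at least 5 colors are needed.
5 colors suffice: color a → {2, 5}; color b → {0, 6}; color c → {1}; color d → {4}; color e → {3}.
That is already a proper 5-coloring.

Yes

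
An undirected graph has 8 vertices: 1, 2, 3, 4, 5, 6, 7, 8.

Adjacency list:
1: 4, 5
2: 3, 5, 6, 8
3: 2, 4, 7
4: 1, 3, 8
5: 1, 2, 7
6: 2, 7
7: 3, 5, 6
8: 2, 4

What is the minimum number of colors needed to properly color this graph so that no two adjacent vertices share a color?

The cycle 1-5-7-3-4-1 has odd length 5, so it cannot be 2-colored; at least 3 colors are needed.
3 colors suffice: color red → {2, 4, 7}; color blue → {3, 5, 6, 8}; color green → {1}. Every edge joins two different colors.

3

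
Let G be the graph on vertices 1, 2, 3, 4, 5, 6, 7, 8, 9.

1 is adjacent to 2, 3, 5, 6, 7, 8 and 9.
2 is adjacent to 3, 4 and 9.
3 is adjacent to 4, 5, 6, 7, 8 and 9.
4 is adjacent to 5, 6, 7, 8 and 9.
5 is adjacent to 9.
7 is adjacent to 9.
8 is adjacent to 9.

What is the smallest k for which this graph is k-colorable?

4

2, 3, 4, 9 form a clique, so at least 4 colors are needed.
4 colors suffice: 1=c, 2=d, 3=a, 4=c, 5=d, 6=b, 7=d, 8=d, 9=b. Each edge has distinct colors on its endpoints.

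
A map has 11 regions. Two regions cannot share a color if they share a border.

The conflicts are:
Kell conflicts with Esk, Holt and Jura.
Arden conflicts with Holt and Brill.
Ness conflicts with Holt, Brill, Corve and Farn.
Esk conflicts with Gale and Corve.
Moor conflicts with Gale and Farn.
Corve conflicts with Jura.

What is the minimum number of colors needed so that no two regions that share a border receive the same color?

3

The cycle Holt-Kell-Jura-Corve-Ness-Holt has odd length 5, so it cannot be 2-colored; at least 3 colors are needed.
A valid assignment using 3 colors: Kell=3, Arden=1, Ness=1, Esk=1, Moor=1, Holt=2, Gale=2, Brill=2, Corve=2, Farn=2, Jura=1. Every pair that conflicts lands in different colors.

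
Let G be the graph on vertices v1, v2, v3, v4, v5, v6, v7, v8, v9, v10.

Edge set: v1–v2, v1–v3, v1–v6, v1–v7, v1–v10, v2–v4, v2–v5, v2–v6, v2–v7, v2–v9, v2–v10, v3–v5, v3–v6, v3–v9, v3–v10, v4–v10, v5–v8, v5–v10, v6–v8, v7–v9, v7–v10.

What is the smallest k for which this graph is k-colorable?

v1, v2, v7, v10 are mutually adjacent (a clique of size 4), so at least 4 colors are needed.
4 colors suffice: color red → {v2, v3, v8}; color blue → {v6, v9, v10}; color green → {v1, v4, v5}; color yellow → {v7}. Every edge joins two different colors.

4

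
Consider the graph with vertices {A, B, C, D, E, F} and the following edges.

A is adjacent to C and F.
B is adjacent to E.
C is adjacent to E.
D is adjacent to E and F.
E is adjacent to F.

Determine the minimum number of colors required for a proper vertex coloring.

3

D, E, F are pairwise adjacent, so at least 3 colors are needed.
One proper 3-coloring: A=1, B=2, C=2, D=3, E=1, F=2. Every edge joins two different colors.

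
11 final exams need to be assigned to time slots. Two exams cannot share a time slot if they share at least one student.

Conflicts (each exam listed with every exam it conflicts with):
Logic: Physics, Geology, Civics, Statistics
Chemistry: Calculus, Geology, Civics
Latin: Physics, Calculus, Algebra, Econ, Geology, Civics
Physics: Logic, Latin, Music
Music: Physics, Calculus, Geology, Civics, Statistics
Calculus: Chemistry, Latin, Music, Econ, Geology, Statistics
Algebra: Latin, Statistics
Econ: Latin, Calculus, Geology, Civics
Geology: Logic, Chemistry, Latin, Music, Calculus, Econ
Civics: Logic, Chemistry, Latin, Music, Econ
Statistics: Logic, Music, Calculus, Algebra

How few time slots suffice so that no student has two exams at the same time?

4

Latin, Calculus, Econ, Geology all conflict with each other, so at least 4 time slots are needed.
4 time slots suffice: time slot 1 → {Physics, Geology, Civics, Statistics}; time slot 2 → {Logic, Chemistry, Latin, Music}; time slot 3 → {Calculus, Algebra}; time slot 4 → {Econ}. Every pair that conflicts lands in different time slots.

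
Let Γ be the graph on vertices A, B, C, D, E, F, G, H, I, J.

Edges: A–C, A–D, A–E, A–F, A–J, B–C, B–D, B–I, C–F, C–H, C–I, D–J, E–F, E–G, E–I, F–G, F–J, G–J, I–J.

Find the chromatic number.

F, G, J form a triangle, so at least 3 colors are needed.
A valid assignment using 3 colors: A=2, B=2, C=1, D=3, E=1, F=3, G=2, H=2, I=3, J=1. No two adjacent vertices share a color.

3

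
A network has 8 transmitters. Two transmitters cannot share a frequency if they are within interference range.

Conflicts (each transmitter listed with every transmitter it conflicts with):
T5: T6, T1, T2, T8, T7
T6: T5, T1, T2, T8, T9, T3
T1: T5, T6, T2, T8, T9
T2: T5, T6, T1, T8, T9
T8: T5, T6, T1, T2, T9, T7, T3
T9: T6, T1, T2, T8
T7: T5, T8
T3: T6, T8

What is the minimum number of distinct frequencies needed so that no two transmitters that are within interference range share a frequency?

T6, T1, T2, T8, T9 are mutually in conflict, so at least 5 frequencies are needed.
5 frequencies suffice: frequency 1 → {T8}; frequency 2 → {T6, T7}; frequency 3 → {T1, T3}; frequency 4 → {T2}; frequency 5 → {T5, T9}. Each listed conflict is separated.

5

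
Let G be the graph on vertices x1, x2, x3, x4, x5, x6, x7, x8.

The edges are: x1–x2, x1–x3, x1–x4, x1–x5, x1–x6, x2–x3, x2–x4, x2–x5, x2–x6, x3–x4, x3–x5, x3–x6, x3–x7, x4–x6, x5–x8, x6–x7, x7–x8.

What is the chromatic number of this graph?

5

x1, x2, x3, x4, x6 are mutually adjacent (a clique of size 5), so at least 5 colors are needed.
5 colors suffice: color 1 → {x3, x8}; color 2 → {x1, x7}; color 3 → {x5, x6}; color 4 → {x2}; color 5 → {x4}. No two adjacent vertices share a color.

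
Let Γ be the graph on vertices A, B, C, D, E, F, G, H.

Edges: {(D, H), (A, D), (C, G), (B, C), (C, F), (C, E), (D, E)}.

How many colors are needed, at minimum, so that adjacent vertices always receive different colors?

2

C and E are adjacent, so at least 2 colors are needed.
2 colors suffice: A=2, B=2, C=1, D=1, E=2, F=2, G=2, H=2. No two adjacent vertices share a color.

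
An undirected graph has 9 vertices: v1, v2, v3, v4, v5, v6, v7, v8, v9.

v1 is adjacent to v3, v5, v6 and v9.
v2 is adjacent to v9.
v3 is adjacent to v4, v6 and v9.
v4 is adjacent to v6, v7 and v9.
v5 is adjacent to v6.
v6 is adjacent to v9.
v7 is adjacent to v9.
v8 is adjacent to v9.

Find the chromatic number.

v3, v4, v6, v9 form a clique, so at least 4 colors are needed.
4 colors suffice: color R → {v5, v9}; color B → {v2, v6, v7, v8}; color G → {v3}; color Y → {v1, v4}. Every edge joins two different colors.

4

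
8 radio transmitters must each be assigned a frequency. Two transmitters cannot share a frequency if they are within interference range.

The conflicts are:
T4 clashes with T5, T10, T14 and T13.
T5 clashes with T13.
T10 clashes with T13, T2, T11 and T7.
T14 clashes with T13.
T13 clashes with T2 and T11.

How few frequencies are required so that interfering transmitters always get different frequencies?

3

T10, T13, T11 all conflict with each other, so at least 3 frequencies are needed.
A valid assignment using 3 frequencies: T4=3, T5=2, T10=2, T14=2, T13=1, T2=3, T11=3, T7=1. No two conflicting transmitters share a frequency.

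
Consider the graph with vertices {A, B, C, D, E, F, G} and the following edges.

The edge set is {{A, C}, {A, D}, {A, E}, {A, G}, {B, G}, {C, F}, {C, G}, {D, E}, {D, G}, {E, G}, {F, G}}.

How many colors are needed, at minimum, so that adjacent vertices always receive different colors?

A, D, E, G are pairwise adjacent (a clique of size 4), so at least 4 colors are needed.
4 colors suffice: color red → {G}; color blue → {A, B, F}; color green → {C, D}; color yellow → {E}. No two adjacent vertices share a color.

4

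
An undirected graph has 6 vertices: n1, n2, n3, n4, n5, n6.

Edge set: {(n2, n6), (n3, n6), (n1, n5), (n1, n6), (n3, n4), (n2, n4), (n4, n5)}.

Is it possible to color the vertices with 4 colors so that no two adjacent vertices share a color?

Yes

The chromatic number is 3. The cycle n2-n6-n1-n5-n4-n2 has odd length 5, so it cannot be 2-colored; at least 3 colors are needed.
3 colors suffice: color 1 → {n4, n6}; color 2 → {n1, n2, n3}; color 3 → {n5}.
Since 4 ≥ 3, a proper 4-coloring certainly exists.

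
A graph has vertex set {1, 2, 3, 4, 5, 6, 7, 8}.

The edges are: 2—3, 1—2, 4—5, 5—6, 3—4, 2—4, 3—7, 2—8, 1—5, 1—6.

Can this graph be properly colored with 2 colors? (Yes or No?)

No

1, 5, 6 form a triangle, so at least 3 colors are needed.
So 2 colors are not enough.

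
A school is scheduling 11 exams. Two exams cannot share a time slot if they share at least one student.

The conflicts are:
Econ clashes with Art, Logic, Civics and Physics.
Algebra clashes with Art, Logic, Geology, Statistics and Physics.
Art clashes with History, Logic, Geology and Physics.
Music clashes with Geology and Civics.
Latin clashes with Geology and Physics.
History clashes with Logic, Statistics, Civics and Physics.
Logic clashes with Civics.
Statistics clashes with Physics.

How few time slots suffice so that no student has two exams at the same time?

Algebra, Art, Geology are mutually in conflict, so at least 3 time slots are needed.
Using 3 time slots: Econ=3, Algebra=3, Art=1, Music=3, Latin=1, History=3, Logic=2, Geology=2, Statistics=1, Civics=1, Physics=2. Each listed conflict is separated.

3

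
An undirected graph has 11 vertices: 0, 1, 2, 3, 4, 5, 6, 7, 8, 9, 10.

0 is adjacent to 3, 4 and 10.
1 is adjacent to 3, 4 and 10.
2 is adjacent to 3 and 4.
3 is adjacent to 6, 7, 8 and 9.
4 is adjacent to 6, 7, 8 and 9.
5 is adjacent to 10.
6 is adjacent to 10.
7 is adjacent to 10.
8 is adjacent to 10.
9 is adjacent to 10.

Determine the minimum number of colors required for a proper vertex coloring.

4 and 7 are adjacent, so at least 2 colors are needed.
2 colors suffice: color a → {3, 4, 10}; color b → {0, 1, 2, 5, 6, 7, 8, 9}. Each edge has distinct colors on its endpoints.

2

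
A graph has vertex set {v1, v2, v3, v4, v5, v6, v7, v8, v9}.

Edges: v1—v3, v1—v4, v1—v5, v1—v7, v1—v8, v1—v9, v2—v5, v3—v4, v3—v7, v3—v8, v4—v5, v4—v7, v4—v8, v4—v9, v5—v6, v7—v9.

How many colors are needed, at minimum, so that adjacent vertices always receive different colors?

v1, v4, v7, v9 form a clique, so at least 4 colors are needed.
One proper 4-coloring: v1=2, v2=1, v3=3, v4=1, v5=3, v6=1, v7=4, v8=4, v9=3. No two adjacent vertices share a color.

4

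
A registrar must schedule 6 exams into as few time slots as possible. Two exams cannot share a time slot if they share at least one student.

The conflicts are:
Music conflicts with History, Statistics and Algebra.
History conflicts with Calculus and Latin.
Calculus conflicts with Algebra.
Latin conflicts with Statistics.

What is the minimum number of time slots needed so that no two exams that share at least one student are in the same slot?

2

History and Calculus conflict, so at least 2 time slots are needed.
2 time slots suffice: time slot 1 → {History, Statistics, Algebra}; time slot 2 → {Music, Calculus, Latin}. Each listed conflict is separated.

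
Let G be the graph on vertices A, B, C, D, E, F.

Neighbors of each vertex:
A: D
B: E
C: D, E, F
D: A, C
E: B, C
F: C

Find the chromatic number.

2

C and F are adjacent, so at least 2 colors are needed.
2 colors suffice: color 1 → {A, B, C}; color 2 → {D, E, F}. Each edge has distinct colors on its endpoints.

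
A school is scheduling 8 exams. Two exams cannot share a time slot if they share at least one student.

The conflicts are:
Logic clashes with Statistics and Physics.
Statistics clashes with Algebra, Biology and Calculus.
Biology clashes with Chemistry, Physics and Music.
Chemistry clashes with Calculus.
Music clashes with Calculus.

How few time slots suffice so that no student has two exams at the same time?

Biology and Chemistry conflict, so at least 2 time slots are needed.
2 time slots suffice: time slot 1 → {Logic, Algebra, Biology, Calculus}; time slot 2 → {Statistics, Chemistry, Physics, Music}. Every pair that conflicts lands in different time slots.

2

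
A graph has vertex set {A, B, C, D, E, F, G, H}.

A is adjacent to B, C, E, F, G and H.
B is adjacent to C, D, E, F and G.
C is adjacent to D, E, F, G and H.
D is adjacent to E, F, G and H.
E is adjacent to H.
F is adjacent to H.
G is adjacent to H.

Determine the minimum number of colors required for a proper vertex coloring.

B, C, D, G are mutually adjacent (a clique of size 4), so at least 4 colors are needed.
4 colors suffice: color red → {C}; color blue → {B, H}; color green → {A, D}; color yellow → {E, F, G}. Every edge joins two different colors.

4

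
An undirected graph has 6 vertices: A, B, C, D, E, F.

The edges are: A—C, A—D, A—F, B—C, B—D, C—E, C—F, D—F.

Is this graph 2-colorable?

No

A, C, F form a triangle, so at least 3 colors are needed.
So 2 colors are not enough.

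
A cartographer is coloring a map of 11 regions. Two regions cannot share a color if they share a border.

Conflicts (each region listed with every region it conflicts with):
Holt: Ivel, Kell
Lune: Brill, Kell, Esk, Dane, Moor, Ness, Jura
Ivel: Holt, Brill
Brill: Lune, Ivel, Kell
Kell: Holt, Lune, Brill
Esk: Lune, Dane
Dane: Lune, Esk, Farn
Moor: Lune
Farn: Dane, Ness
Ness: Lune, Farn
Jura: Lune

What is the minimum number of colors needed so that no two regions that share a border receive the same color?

Lune, Esk, Dane pairwise conflict, so at least 3 colors are needed.
A valid assignment using 3 colors: Holt=2, Lune=1, Ivel=1, Brill=2, Kell=3, Esk=3, Dane=2, Moor=2, Farn=1, Ness=2, Jura=2. Each listed conflict is separated.

3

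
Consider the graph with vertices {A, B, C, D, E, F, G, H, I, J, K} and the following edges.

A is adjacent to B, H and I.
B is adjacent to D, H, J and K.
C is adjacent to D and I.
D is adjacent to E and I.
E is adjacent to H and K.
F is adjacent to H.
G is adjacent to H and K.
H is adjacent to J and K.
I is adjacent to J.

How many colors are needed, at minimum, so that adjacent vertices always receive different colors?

3

E, H, K are mutually adjacent, so at least 3 colors are needed.
3 colors suffice: color red → {H, I}; color blue → {B, C, E, F, G}; color green → {A, D, J, K}. No two adjacent vertices share a color.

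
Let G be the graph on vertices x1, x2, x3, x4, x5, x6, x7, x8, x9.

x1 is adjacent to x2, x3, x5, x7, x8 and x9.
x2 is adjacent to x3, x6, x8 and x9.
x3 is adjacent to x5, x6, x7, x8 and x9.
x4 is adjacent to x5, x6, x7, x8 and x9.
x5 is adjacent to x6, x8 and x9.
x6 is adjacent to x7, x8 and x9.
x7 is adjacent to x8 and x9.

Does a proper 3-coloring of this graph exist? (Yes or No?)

x1, x2, x3, x8 are mutually adjacent (a clique of size 4), so at least 4 colors are needed.
So 3 colors are not enough.

No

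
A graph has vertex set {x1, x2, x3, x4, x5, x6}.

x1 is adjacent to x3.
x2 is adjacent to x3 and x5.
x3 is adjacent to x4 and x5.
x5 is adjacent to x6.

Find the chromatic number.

3

x2, x3, x5 are pairwise adjacent, so at least 3 colors are needed.
One proper 3-coloring: x1=2, x2=3, x3=1, x4=2, x5=2, x6=1. Each edge has distinct colors on its endpoints.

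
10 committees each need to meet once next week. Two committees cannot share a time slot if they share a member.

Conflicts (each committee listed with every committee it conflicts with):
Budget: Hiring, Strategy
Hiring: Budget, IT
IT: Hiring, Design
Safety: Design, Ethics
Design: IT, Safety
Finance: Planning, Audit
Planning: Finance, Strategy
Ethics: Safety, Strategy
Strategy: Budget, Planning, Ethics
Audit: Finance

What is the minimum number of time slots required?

The cycle Strategy-Ethics-Safety-Design-IT-Hiring-Budget-Strategy has odd length 7, so it cannot be 2-colored; at least 3 time slots are needed.
Using 3 time slots: Budget=2, Hiring=1, IT=2, Safety=3, Design=1, Finance=1, Planning=2, Ethics=2, Strategy=1, Audit=2. Each listed conflict is separated.

3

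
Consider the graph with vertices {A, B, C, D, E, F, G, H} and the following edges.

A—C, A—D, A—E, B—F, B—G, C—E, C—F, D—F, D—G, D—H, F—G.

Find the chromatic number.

3

A, C, E form a triangle, so at least 3 colors are needed.
A valid assignment using 3 colors: A=2, B=1, C=1, D=1, E=3, F=2, G=3, H=2. No two adjacent vertices share a color.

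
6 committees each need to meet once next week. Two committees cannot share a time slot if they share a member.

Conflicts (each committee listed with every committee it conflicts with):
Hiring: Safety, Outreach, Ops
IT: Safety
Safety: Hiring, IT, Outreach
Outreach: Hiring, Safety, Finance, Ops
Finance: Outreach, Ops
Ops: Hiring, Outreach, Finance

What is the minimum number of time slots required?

Hiring, Outreach, Ops all conflict with each other, so at least 3 time slots are needed.
3 time slots suffice: time slot 1 → {IT, Outreach}; time slot 2 → {Safety, Ops}; time slot 3 → {Hiring, Finance}. No two conflicting committees share a time slot.

3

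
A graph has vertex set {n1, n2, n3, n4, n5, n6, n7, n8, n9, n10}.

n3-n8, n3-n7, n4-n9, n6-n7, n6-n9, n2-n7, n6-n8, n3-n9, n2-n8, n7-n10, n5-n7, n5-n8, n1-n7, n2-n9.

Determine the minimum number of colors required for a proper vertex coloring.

2

n7 and n10 are adjacent, so at least 2 colors are needed.
2 colors suffice: color 1 → {n7, n8, n9}; color 2 → {n1, n2, n3, n4, n5, n6, n10}. Each edge has distinct colors on its endpoints.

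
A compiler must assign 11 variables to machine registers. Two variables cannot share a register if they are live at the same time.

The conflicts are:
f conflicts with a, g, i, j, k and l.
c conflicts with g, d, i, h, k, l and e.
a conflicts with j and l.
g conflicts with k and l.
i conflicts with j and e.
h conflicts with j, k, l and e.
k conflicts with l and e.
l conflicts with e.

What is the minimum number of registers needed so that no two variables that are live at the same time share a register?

5

c, h, k, l, e are mutually in conflict, so at least 5 registers are needed.
5 registers suffice: register 1 → {d, i, l}; register 2 → {f, c}; register 3 → {j, k}; register 4 → {a, g, h}; register 5 → {e}. Each listed conflict is separated.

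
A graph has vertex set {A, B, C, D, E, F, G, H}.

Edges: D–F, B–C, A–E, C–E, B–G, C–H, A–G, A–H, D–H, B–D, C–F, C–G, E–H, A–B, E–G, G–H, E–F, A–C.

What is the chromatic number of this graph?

A, C, E, G, H are pairwise adjacent (a clique of size 5), so at least 5 colors are needed.
One proper 5-coloring: A=green, B=yellow, C=red, D=red, E=yellow, F=blue, G=blue, H=purple. Each edge has distinct colors on its endpoints.

5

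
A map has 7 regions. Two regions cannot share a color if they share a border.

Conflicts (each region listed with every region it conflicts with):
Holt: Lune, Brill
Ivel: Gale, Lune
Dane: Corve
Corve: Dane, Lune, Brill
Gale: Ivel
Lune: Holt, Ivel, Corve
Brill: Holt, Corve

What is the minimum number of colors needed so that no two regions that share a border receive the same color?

2

Holt and Brill conflict, so at least 2 colors are needed.
2 colors suffice: color 1 → {Holt, Ivel, Corve}; color 2 → {Dane, Gale, Lune, Brill}. Every pair that conflicts lands in different colors.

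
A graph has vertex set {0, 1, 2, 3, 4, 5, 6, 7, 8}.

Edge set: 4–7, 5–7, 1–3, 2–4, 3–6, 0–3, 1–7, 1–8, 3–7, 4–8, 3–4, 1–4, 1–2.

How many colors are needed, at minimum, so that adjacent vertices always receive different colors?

1, 3, 4, 7 are mutually adjacent (a clique of size 4), so at least 4 colors are needed.
A valid assignment using 4 colors: 0=b, 1=b, 2=a, 3=a, 4=c, 5=a, 6=b, 7=d, 8=a. Each edge has distinct colors on its endpoints.

4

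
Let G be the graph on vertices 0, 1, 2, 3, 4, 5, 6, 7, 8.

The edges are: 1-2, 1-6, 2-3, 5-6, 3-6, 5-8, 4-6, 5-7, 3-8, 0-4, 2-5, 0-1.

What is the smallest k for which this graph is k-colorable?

2

5 and 7 are adjacent, so at least 2 colors are needed.
A valid assignment using 2 colors: 0=b, 1=a, 2=b, 3=a, 4=a, 5=a, 6=b, 7=b, 8=b. Every edge joins two different colors.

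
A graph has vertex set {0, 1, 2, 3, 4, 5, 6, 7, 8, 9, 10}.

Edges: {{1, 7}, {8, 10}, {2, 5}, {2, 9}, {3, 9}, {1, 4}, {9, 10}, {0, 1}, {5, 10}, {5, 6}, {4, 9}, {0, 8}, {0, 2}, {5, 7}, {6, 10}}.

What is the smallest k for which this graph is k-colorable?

5, 6, 10 are mutually adjacent, so at least 3 colors are needed.
One proper 3-coloring: 0=a, 1=b, 2=c, 3=a, 4=a, 5=b, 6=c, 7=a, 8=b, 9=b, 10=a. Every edge joins two different colors.

3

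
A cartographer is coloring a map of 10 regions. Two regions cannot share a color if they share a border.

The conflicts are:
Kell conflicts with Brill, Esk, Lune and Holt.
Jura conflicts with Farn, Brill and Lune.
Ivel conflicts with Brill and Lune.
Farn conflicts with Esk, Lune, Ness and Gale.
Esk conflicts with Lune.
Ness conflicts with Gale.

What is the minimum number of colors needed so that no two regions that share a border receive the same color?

Kell, Esk, Lune pairwise conflict, so at least 3 colors are needed.
3 colors suffice: Kell=2, Jura=3, Ivel=2, Farn=2, Brill=1, Esk=3, Lune=1, Ness=3, Holt=1, Gale=1. Each listed conflict is separated.

3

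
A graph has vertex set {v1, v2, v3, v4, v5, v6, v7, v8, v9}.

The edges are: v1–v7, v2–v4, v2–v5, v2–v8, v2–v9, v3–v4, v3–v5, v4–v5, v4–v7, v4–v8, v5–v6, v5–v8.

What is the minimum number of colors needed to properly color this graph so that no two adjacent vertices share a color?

v2, v4, v5, v8 are pairwise adjacent (a clique of size 4), so at least 4 colors are needed.
One proper 4-coloring: v1=1, v2=3, v3=3, v4=1, v5=2, v6=1, v7=2, v8=4, v9=1. Each edge has distinct colors on its endpoints.

4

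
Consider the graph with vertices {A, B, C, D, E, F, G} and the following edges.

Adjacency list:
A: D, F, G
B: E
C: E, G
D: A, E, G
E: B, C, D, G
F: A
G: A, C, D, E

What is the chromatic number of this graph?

3

C, E, G are pairwise adjacent, so at least 3 colors are needed.
3 colors suffice: color red → {A, E}; color blue → {B, F, G}; color green → {C, D}. Every edge joins two different colors.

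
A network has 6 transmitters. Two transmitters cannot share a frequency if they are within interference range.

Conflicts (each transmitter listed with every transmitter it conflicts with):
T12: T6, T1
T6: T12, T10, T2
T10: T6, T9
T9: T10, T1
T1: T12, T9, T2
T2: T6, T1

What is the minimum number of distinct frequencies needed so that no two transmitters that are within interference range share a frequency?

The cycle T9-T10-T6-T12-T1-T9 has odd length 5, so it cannot be 2-colored; at least 3 frequencies are needed.
A valid assignment using 3 frequencies: T12=2, T6=1, T10=3, T9=2, T1=1, T2=2. No two conflicting transmitters share a frequency.

3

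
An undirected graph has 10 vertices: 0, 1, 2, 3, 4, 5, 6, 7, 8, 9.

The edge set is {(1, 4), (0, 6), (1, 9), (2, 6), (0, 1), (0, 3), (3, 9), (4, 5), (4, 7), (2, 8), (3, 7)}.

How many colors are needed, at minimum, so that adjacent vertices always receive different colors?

The cycle 3-7-4-1-9-3 has odd length 5, so it cannot be 2-colored; at least 3 colors are needed.
3 colors suffice: color a → {0, 2, 4, 9}; color b → {1, 3, 5, 6, 8}; color c → {7}. Each edge has distinct colors on its endpoints.

3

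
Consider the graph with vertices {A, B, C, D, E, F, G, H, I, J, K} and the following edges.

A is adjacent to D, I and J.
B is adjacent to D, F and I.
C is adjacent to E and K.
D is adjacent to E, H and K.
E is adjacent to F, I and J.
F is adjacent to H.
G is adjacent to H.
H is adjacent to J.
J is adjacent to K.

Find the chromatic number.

J and K are adjacent, so at least 2 colors are needed.
One proper 2-coloring: A=2, B=2, C=1, D=1, E=2, F=1, G=1, H=2, I=1, J=1, K=2. Each edge has distinct colors on its endpoints.

2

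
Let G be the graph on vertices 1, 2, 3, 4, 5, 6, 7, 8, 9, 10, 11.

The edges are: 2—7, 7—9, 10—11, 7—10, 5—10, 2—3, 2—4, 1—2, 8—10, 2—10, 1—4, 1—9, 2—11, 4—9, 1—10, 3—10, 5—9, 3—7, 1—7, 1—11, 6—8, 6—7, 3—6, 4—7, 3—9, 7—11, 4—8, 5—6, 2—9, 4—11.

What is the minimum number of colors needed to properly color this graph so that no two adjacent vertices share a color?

1, 2, 4, 7, 9 form a clique, so at least 5 colors are needed.
One proper 5-coloring: 1=yellow, 2=green, 3=yellow, 4=blue, 5=red, 6=blue, 7=red, 8=red, 9=purple, 10=blue, 11=purple. Every edge joins two different colors.

5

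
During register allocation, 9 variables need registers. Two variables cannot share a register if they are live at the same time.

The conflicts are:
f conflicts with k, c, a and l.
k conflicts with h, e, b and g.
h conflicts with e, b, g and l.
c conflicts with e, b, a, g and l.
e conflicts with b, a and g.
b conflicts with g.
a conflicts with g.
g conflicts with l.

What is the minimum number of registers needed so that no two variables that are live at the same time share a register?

5

k, h, e, b, g are mutually in conflict, so at least 5 registers are needed.
5 registers suffice: register 1 → {f, g}; register 2 → {k, c}; register 3 → {e, l}; register 4 → {h, a}; register 5 → {b}. Every pair that conflicts lands in different registers.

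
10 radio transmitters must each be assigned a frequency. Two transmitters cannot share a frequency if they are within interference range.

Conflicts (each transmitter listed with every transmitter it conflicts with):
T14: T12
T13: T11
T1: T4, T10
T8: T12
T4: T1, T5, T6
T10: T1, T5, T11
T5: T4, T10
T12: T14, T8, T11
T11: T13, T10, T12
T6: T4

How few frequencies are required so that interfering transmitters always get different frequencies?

T4 and T6 conflict, so at least 2 frequencies are needed.
Using 2 frequencies: T14=2, T13=1, T1=2, T8=2, T4=1, T10=1, T5=2, T12=1, T11=2, T6=2. Every pair that conflicts lands in different frequencies.

2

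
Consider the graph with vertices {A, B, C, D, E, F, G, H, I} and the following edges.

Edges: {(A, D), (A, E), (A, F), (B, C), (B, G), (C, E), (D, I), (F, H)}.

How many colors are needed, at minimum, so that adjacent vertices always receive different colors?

B and G are adjacent, so at least 2 colors are needed.
One proper 2-coloring: A=1, B=2, C=1, D=2, E=2, F=2, G=1, H=1, I=1. Every edge joins two different colors.

2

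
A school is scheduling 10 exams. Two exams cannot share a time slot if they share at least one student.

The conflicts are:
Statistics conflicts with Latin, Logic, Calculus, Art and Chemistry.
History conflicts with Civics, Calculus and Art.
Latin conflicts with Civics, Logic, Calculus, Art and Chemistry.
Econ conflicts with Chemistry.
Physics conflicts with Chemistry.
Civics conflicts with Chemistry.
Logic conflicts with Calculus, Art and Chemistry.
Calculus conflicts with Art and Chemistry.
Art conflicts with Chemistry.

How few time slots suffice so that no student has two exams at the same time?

Statistics, Latin, Logic, Calculus, Art, Chemistry all conflict with each other, so at least 6 time slots are needed.
6 time slots suffice: time slot 1 → {History, Chemistry}; time slot 2 → {Econ, Physics, Civics, Art}; time slot 3 → {Latin}; time slot 4 → {Calculus}; time slot 5 → {Statistics}; time slot 6 → {Logic}. Each listed conflict is separated.

6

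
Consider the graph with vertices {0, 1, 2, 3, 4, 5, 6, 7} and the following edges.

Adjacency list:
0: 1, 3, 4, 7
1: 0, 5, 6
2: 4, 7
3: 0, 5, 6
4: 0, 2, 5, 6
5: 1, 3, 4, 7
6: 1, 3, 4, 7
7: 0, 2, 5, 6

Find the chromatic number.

1 and 5 are adjacent, so at least 2 colors are needed.
2 colors suffice: 0=a, 1=b, 2=a, 3=b, 4=b, 5=a, 6=a, 7=b. Each edge has distinct colors on its endpoints.

2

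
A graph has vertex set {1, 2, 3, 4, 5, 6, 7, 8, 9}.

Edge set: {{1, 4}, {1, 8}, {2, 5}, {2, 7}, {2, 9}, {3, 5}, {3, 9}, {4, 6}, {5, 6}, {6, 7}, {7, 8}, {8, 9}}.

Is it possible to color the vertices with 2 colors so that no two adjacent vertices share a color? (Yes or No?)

The cycle 1-8-7-6-4-1 has odd length 5, so it cannot be 2-colored; at least 3 colors are needed.
So 2 colors are not enough.

No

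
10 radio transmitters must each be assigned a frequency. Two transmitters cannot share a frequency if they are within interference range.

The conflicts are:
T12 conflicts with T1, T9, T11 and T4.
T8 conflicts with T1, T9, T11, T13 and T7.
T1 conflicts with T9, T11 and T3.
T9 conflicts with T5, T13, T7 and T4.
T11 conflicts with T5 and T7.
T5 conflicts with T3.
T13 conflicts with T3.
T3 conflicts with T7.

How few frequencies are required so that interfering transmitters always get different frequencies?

T12, T9, T4 pairwise conflict, so at least 3 frequencies are needed.
3 frequencies suffice: T12=2, T8=2, T1=3, T9=1, T11=1, T5=2, T13=3, T3=1, T7=3, T4=3. No two conflicting transmitters share a frequency.

3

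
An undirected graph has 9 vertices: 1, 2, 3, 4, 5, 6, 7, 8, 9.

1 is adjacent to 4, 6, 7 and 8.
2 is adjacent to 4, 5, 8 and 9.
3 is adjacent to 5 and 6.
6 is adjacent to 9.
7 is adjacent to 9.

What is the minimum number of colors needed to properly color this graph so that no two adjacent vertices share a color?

The cycle 6-9-2-4-1-6 has odd length 5, so it cannot be 2-colored; at least 3 colors are needed.
3 colors suffice: color a → {1, 2, 3}; color b → {4, 5, 6, 7, 8}; color c → {9}. Every edge joins two different colors.

3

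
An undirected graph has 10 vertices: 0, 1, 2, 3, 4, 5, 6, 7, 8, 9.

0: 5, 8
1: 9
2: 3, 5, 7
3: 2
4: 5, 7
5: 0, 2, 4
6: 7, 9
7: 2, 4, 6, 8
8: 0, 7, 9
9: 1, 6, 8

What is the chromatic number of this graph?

The cycle 2-5-0-8-7-2 has odd length 5, so it cannot be 2-colored; at least 3 colors are needed.
3 colors suffice: color a → {3, 5, 7, 9}; color b → {1, 2, 4, 6, 8}; color c → {0}. Every edge joins two different colors.

3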